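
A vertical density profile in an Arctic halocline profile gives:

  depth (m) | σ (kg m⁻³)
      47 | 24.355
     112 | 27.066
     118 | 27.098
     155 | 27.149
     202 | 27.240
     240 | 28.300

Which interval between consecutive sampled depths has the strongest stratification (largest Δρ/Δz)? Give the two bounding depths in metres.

Compute the density gradient over each adjacent pair:
  47–112 m: Δρ/Δz = 2.711/65 = 0.042 kg m⁻⁴
  112–118 m: Δρ/Δz = 0.032/6 = 5.3 × 10⁻³ kg m⁻⁴
  118–155 m: Δρ/Δz = 0.051/37 = 1.4 × 10⁻³ kg m⁻⁴
  155–202 m: Δρ/Δz = 0.091/47 = 1.9 × 10⁻³ kg m⁻⁴
  202–240 m: Δρ/Δz = 1.060/38 = 0.028 kg m⁻⁴
The largest gradient is in the 47–112 m interval — the pycnocline.

47–112 m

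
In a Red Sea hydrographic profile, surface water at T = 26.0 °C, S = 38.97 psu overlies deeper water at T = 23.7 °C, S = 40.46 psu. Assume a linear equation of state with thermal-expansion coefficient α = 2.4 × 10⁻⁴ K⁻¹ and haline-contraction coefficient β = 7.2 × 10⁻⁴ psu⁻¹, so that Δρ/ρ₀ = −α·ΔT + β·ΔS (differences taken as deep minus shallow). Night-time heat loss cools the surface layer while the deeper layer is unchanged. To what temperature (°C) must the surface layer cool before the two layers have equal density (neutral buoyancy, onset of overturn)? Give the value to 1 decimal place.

19.2 °C

Neutral buoyancy requires Δρ = 0, i.e. −α(T_deep − T_surf′) + β(S_deep − S_surf) = 0.
T_surf′ = T_deep − (β/α)·ΔS = 23.7 − (7.2 × 10⁻⁴/2.4 × 10⁻⁴)·(+1.49) = 19.230 °C.
Cooling required: 26.0 − (19.230) = 6.770 °C.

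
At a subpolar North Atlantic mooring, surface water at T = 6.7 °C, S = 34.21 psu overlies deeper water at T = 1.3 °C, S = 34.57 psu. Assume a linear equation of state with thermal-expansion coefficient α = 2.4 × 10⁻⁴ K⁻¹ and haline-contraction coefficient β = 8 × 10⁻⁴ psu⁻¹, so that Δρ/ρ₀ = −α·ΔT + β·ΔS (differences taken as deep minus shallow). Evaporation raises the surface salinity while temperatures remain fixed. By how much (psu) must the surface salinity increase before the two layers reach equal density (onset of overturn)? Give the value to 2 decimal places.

Neutral buoyancy requires −α(T_deep − T_surf) + β(S_deep − S_surf′) = 0.
S_surf′ = S_deep − (α/β)·ΔT = 34.57 − (2.4 × 10⁻⁴/8 × 10⁻⁴)·(-5.4) = 36.1900 psu.
Increase required: 36.1900 − 34.21 = 1.9800 psu.

1.98 psu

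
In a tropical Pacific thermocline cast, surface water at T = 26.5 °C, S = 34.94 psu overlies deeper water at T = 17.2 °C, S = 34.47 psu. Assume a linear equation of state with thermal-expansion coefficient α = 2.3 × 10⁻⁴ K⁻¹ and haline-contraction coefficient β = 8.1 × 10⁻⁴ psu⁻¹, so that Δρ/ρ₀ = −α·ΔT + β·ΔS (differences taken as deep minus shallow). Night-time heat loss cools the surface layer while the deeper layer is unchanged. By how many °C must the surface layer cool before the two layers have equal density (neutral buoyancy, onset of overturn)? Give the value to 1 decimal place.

7.6 °C

Neutral buoyancy requires Δρ = 0, i.e. −α(T_deep − T_surf′) + β(S_deep − S_surf) = 0.
T_surf′ = T_deep − (β/α)·ΔS = 17.2 − (8.1 × 10⁻⁴/2.3 × 10⁻⁴)·(-0.47) = 18.855 °C.
Cooling required: 26.5 − (18.855) = 7.645 °C.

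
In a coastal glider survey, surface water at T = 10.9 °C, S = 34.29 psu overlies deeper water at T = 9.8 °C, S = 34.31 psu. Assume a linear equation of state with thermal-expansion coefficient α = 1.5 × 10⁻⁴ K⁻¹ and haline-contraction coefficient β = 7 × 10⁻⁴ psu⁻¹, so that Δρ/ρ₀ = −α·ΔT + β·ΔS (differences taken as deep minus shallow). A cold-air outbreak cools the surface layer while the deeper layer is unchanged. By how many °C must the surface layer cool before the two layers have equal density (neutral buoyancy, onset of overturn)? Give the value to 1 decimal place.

Neutral buoyancy requires Δρ = 0, i.e. −α(T_deep − T_surf′) + β(S_deep − S_surf) = 0.
T_surf′ = T_deep − (β/α)·ΔS = 9.8 − (7 × 10⁻⁴/1.5 × 10⁻⁴)·(+0.02) = 9.707 °C.
Cooling required: 10.9 − (9.707) = 1.193 °C.

1.2 °C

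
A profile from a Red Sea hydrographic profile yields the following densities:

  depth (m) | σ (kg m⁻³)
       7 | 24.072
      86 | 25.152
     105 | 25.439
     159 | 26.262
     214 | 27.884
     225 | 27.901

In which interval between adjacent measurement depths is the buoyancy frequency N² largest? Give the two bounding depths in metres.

159–214 m

Compute the density gradient over each adjacent pair:
  7–86 m: Δρ/Δz = 1.080/79 = 0.014 kg m⁻⁴
  86–105 m: Δρ/Δz = 0.287/19 = 0.015 kg m⁻⁴
  105–159 m: Δρ/Δz = 0.823/54 = 0.015 kg m⁻⁴
  159–214 m: Δρ/Δz = 1.622/55 = 0.029 kg m⁻⁴
  214–225 m: Δρ/Δz = 0.017/11 = 1.5 × 10⁻³ kg m⁻⁴
The largest gradient is in the 159–214 m interval — the pycnocline.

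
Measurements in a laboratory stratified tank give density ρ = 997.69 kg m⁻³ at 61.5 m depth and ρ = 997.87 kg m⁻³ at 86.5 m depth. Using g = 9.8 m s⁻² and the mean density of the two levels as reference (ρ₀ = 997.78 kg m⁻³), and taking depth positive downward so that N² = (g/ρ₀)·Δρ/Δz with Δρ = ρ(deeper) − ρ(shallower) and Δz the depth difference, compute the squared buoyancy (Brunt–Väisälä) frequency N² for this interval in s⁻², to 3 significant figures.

Δρ = 997.87 − 997.69 = 0.18 kg m⁻³ over Δz = 86.5 − 61.5 = 25 m.
N² = (9.8/997.78) × (0.18/25) = 7.0717 × 10⁻⁵ s⁻² ≈ 7.07 × 10⁻⁵ s⁻².

7.07 × 10⁻⁵ s⁻²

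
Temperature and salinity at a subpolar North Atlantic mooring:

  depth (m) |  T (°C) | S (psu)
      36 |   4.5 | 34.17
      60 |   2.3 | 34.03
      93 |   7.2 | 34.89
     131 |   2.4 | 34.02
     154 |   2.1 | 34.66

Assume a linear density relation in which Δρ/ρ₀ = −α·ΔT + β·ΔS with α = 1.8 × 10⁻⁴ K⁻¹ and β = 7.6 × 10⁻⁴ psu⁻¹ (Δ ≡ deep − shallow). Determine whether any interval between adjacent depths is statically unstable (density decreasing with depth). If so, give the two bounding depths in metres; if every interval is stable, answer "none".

60–93 m

Evaluate Δρ/ρ₀ = −αΔT + βΔS across each adjacent pair:
  36–60 m: −αΔT+βΔS = −(1.8 × 10⁻⁴)(-2.2)+(7.6 × 10⁻⁴)(-0.14) = 2.9 × 10⁻⁴ → stable
  60–93 m: −αΔT+βΔS = −(1.8 × 10⁻⁴)(+4.9)+(7.6 × 10⁻⁴)(+0.86) = -2.3 × 10⁻⁴ → UNSTABLE
  93–131 m: −αΔT+βΔS = −(1.8 × 10⁻⁴)(-4.8)+(7.6 × 10⁻⁴)(-0.87) = 2.0 × 10⁻⁴ → stable
  131–154 m: −αΔT+βΔS = −(1.8 × 10⁻⁴)(-0.3)+(7.6 × 10⁻⁴)(+0.64) = 5.4 × 10⁻⁴ → stable
The 60–93 m interval has Δρ < 0: lighter water underlies denser water.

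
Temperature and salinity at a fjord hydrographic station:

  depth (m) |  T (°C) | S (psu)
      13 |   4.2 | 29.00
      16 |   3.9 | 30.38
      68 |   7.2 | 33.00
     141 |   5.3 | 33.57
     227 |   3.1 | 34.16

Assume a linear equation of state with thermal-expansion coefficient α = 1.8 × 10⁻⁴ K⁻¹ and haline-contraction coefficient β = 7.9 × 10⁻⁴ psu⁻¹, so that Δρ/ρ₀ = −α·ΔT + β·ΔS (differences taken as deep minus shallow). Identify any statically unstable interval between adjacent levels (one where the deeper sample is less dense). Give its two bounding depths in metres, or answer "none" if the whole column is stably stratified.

none

Evaluate Δρ/ρ₀ = −αΔT + βΔS across each adjacent pair:
  13–16 m: −αΔT+βΔS = −(1.8 × 10⁻⁴)(-0.3)+(7.9 × 10⁻⁴)(+1.38) = 1.1 × 10⁻³ → stable
  16–68 m: −αΔT+βΔS = −(1.8 × 10⁻⁴)(+3.3)+(7.9 × 10⁻⁴)(+2.62) = 1.5 × 10⁻³ → stable
  68–141 m: −αΔT+βΔS = −(1.8 × 10⁻⁴)(-1.9)+(7.9 × 10⁻⁴)(+0.57) = 7.9 × 10⁻⁴ → stable
  141–227 m: −αΔT+βΔS = −(1.8 × 10⁻⁴)(-2.2)+(7.9 × 10⁻⁴)(+0.59) = 8.6 × 10⁻⁴ → stable
Every interval has Δρ > 0: the column is stably stratified throughout.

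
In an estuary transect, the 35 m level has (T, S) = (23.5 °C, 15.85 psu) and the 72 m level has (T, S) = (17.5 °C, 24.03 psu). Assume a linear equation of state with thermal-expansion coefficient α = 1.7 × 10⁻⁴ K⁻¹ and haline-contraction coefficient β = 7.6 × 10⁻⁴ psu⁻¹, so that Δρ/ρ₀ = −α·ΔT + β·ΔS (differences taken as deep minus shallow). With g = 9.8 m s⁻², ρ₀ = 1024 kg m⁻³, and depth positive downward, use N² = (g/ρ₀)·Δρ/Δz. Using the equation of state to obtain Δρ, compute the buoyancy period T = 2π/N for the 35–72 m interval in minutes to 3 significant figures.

ΔT = -6.0 K, ΔS = +8.18 psu (deep − shallow).
Δρ/ρ₀ = −αΔT + βΔS = 1.02 × 10⁻³ + 6.2168 × 10⁻³ = 7.2368 × 10⁻³, so Δρ ≈ 7.410 kg m⁻³.
N² = (g/ρ₀)·Δρ/Δz = g·(Δρ/ρ₀)/Δz = 9.8 × 7.2368 × 10⁻³ / 37 = 1.9168 × 10⁻³ s⁻².
N = √(1.9168 × 10⁻³) = 0.043781 rad s⁻¹ → T = 2π/N = 143.51 s = 2.3918 min ≈ 2.39 min.

2.39 min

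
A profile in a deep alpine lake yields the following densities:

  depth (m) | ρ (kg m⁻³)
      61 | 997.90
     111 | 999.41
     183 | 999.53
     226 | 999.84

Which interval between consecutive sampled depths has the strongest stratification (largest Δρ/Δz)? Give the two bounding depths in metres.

61–111 m

Compute the density gradient over each adjacent pair:
  61–111 m: Δρ/Δz = 1.51/50 = 0.030 kg m⁻⁴
  111–183 m: Δρ/Δz = 0.12/72 = 1.7 × 10⁻³ kg m⁻⁴
  183–226 m: Δρ/Δz = 0.31/43 = 7.2 × 10⁻³ kg m⁻⁴
The largest gradient is in the 61–111 m interval — the pycnocline.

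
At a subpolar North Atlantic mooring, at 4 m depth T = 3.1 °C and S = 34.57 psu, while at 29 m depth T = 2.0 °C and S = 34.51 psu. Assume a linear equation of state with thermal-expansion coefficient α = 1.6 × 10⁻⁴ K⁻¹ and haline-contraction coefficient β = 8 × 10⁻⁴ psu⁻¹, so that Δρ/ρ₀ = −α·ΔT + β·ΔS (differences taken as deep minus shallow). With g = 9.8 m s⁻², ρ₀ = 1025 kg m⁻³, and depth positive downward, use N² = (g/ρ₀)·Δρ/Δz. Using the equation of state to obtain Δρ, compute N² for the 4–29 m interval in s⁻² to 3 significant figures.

5.02 × 10⁻⁵ s⁻²

ΔT = -1.1 K, ΔS = -0.06 psu (deep − shallow).
Δρ/ρ₀ = −αΔT + βΔS = 1.76 × 10⁻⁴ − 4.80 × 10⁻⁵ = 1.28 × 10⁻⁴, so Δρ ≈ 0.1312 kg m⁻³.
N² = (g/ρ₀)·Δρ/Δz = g·(Δρ/ρ₀)/Δz = 9.8 × 1.28 × 10⁻⁴ / 25 = 5.0176 × 10⁻⁵ s⁻² ≈ 5.02 × 10⁻⁵ s⁻².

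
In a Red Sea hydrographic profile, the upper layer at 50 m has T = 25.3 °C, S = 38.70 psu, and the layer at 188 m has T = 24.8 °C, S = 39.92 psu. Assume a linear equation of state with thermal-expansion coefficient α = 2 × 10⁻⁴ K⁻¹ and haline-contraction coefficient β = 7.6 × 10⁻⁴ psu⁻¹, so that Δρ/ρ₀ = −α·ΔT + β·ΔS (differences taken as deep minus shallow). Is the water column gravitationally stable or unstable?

stable

ΔT = 24.8 − 25.3 = -0.5 K and ΔS = 39.92 − 38.70 = +1.22 psu (deep − shallow).
−αΔT = 1.00 × 10⁻⁴; βΔS = 9.272 × 10⁻⁴; sum Δρ/ρ₀ = 1.0272 × 10⁻³.
Δρ/ρ₀ > 0, so Δρ > 0: deeper water is denser → statically stable.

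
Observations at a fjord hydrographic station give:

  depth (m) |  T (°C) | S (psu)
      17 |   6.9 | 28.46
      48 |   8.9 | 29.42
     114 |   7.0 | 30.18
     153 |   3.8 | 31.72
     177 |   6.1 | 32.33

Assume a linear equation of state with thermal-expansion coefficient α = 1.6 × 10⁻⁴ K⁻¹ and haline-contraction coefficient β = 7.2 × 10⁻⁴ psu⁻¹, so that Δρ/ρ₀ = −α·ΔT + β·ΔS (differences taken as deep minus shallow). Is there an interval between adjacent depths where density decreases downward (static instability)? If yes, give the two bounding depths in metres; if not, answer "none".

Evaluate Δρ/ρ₀ = −αΔT + βΔS across each adjacent pair:
  17–48 m: −αΔT+βΔS = −(1.6 × 10⁻⁴)(+2.0)+(7.2 × 10⁻⁴)(+0.96) = 3.7 × 10⁻⁴ → stable
  48–114 m: −αΔT+βΔS = −(1.6 × 10⁻⁴)(-1.9)+(7.2 × 10⁻⁴)(+0.76) = 8.5 × 10⁻⁴ → stable
  114–153 m: −αΔT+βΔS = −(1.6 × 10⁻⁴)(-3.2)+(7.2 × 10⁻⁴)(+1.54) = 1.6 × 10⁻³ → stable
  153–177 m: −αΔT+βΔS = −(1.6 × 10⁻⁴)(+2.3)+(7.2 × 10⁻⁴)(+0.61) = 7.1 × 10⁻⁵ → stable
Every interval has Δρ > 0: the column is stably stratified throughout.

none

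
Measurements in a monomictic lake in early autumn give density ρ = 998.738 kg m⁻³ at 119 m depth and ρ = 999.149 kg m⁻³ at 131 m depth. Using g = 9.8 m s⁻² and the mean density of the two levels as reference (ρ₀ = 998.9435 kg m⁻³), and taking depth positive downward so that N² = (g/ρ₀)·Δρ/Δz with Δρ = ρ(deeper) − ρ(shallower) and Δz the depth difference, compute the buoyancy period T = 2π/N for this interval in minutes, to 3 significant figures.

Δρ = 999.149 − 998.738 = 0.411 kg m⁻³ over Δz = 131 − 119 = 12 m.
N² = (9.8/998.9435) × (0.411/12) = 3.3600 × 10⁻⁴ s⁻².
N = √(3.3600 × 10⁻⁴) = 0.018330 rad s⁻¹, so T = 2π/N = 342.78 s = 5.7130 min ≈ 5.71 min.

5.71 min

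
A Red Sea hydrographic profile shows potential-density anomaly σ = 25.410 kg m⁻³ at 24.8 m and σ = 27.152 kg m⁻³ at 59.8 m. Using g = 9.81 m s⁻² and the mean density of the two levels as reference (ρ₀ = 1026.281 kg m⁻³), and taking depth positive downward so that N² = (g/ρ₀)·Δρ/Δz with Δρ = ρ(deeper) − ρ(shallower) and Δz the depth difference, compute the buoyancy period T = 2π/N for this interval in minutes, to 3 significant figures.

Δρ = 1027.152 − 1025.410 = 1.742 kg m⁻³ over Δz = 59.8 − 24.8 = 35 m.
N² = (9.81/1026.281) × (1.742/35) = 4.7575 × 10⁻⁴ s⁻².
N = √(4.7575 × 10⁻⁴) = 0.021812 rad s⁻¹, so T = 2π/N = 288.06 s = 4.8010 min ≈ 4.80 min.

4.80 min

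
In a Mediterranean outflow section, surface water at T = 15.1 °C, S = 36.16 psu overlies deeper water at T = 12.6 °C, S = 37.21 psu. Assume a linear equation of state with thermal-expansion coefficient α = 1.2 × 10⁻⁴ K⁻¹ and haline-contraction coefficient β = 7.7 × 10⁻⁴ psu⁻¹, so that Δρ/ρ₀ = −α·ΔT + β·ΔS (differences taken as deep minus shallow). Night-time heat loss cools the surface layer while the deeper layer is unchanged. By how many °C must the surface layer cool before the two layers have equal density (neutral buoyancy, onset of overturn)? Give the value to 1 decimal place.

Neutral buoyancy requires Δρ = 0, i.e. −α(T_deep − T_surf′) + β(S_deep − S_surf) = 0.
T_surf′ = T_deep − (β/α)·ΔS = 12.6 − (7.7 × 10⁻⁴/1.2 × 10⁻⁴)·(+1.05) = 5.862 °C.
Cooling required: 15.1 − (5.862) = 9.238 °C.

9.2 °C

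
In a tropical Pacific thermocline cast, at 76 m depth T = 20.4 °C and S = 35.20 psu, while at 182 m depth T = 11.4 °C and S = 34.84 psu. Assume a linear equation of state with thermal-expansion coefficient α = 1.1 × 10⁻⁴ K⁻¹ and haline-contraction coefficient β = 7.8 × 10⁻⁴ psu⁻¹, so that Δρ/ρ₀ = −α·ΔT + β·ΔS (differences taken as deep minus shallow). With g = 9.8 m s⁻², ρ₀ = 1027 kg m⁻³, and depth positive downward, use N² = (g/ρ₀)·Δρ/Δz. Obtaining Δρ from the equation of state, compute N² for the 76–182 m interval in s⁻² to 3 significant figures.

ΔT = -9.0 K, ΔS = -0.36 psu (deep − shallow).
Δρ/ρ₀ = −αΔT + βΔS = 9.90 × 10⁻⁴ − 2.808 × 10⁻⁴ = 7.092 × 10⁻⁴, so Δρ ≈ 0.7283 kg m⁻³.
N² = (g/ρ₀)·Δρ/Δz = g·(Δρ/ρ₀)/Δz = 9.8 × 7.092 × 10⁻⁴ / 106 = 6.5568 × 10⁻⁵ s⁻² ≈ 6.56 × 10⁻⁵ s⁻².

6.56 × 10⁻⁵ s⁻²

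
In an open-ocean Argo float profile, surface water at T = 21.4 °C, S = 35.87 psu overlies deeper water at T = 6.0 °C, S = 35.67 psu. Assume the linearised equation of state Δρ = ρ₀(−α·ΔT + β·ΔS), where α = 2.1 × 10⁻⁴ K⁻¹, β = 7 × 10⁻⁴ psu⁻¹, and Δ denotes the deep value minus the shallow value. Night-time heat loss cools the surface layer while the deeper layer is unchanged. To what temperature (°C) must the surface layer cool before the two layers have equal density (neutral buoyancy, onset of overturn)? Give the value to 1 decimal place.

Neutral buoyancy requires Δρ = 0, i.e. −α(T_deep − T_surf′) + β(S_deep − S_surf) = 0.
T_surf′ = T_deep − (β/α)·ΔS = 6.0 − (7 × 10⁻⁴/2.1 × 10⁻⁴)·(-0.20) = 6.667 °C.
Cooling required: 21.4 − (6.667) = 14.733 °C.

6.7 °C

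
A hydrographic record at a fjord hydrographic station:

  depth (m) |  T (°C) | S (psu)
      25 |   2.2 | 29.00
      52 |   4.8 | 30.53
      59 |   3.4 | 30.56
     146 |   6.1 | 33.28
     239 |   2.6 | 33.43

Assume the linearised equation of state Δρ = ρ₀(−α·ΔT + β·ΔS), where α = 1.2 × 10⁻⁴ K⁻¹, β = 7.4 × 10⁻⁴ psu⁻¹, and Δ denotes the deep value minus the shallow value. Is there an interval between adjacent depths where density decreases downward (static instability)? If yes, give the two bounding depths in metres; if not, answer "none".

Evaluate Δρ/ρ₀ = −αΔT + βΔS across each adjacent pair:
  25–52 m: −αΔT+βΔS = −(1.2 × 10⁻⁴)(+2.6)+(7.4 × 10⁻⁴)(+1.53) = 8.2 × 10⁻⁴ → stable
  52–59 m: −αΔT+βΔS = −(1.2 × 10⁻⁴)(-1.4)+(7.4 × 10⁻⁴)(+0.03) = 1.9 × 10⁻⁴ → stable
  59–146 m: −αΔT+βΔS = −(1.2 × 10⁻⁴)(+2.7)+(7.4 × 10⁻⁴)(+2.72) = 1.7 × 10⁻³ → stable
  146–239 m: −αΔT+βΔS = −(1.2 × 10⁻⁴)(-3.5)+(7.4 × 10⁻⁴)(+0.15) = 5.3 × 10⁻⁴ → stable
Every interval has Δρ > 0: the column is stably stratified throughout.

none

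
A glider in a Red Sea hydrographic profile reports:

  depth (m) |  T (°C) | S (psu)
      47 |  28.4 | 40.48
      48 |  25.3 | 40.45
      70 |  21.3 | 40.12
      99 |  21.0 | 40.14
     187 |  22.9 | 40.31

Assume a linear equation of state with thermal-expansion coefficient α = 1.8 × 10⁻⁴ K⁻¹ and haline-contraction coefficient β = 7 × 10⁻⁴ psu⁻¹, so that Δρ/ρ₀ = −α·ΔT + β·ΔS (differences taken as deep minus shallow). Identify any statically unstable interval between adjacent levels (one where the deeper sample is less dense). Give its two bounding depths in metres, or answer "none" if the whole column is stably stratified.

Evaluate Δρ/ρ₀ = −αΔT + βΔS across each adjacent pair:
  47–48 m: −αΔT+βΔS = −(1.8 × 10⁻⁴)(-3.1)+(7 × 10⁻⁴)(-0.03) = 5.4 × 10⁻⁴ → stable
  48–70 m: −αΔT+βΔS = −(1.8 × 10⁻⁴)(-4.0)+(7 × 10⁻⁴)(-0.33) = 4.9 × 10⁻⁴ → stable
  70–99 m: −αΔT+βΔS = −(1.8 × 10⁻⁴)(-0.3)+(7 × 10⁻⁴)(+0.02) = 6.8 × 10⁻⁵ → stable
  99–187 m: −αΔT+βΔS = −(1.8 × 10⁻⁴)(+1.9)+(7 × 10⁻⁴)(+0.17) = -2.2 × 10⁻⁴ → UNSTABLE
The 99–187 m interval has Δρ < 0: lighter water underlies denser water.

99–187 m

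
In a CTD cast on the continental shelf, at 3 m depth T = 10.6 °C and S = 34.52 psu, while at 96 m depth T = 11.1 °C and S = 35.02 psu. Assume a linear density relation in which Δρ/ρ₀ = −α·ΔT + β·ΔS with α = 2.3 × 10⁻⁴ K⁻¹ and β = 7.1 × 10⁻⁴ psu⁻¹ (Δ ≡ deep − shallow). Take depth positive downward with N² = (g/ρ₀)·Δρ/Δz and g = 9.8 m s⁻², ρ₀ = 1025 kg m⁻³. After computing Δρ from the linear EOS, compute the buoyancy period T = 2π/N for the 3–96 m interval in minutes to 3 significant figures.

20.8 min

ΔT = +0.5 K, ΔS = +0.50 psu (deep − shallow).
Δρ/ρ₀ = −αΔT + βΔS = -1.15 × 10⁻⁴ + 3.55 × 10⁻⁴ = 2.40 × 10⁻⁴, so Δρ ≈ 0.2460 kg m⁻³.
N² = (g/ρ₀)·Δρ/Δz = g·(Δρ/ρ₀)/Δz = 9.8 × 2.40 × 10⁻⁴ / 93 = 2.5290 × 10⁻⁵ s⁻².
N = √(2.5290 × 10⁻⁵) = 5.0289 × 10⁻³ rad s⁻¹ → T = 2π/N = 1.2494 × 10³ s = 20.823 min ≈ 20.8 min.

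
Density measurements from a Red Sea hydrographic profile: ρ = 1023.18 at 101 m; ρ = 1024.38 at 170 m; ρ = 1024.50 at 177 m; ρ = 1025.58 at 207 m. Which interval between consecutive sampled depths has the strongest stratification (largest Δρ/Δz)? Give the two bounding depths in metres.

177–207 m

Compute the density gradient over each adjacent pair:
  101–170 m: Δρ/Δz = 1.20/69 = 0.017 kg m⁻⁴
  170–177 m: Δρ/Δz = 0.12/7 = 0.017 kg m⁻⁴
  177–207 m: Δρ/Δz = 1.08/30 = 0.036 kg m⁻⁴
The largest gradient is in the 177–207 m interval — the pycnocline.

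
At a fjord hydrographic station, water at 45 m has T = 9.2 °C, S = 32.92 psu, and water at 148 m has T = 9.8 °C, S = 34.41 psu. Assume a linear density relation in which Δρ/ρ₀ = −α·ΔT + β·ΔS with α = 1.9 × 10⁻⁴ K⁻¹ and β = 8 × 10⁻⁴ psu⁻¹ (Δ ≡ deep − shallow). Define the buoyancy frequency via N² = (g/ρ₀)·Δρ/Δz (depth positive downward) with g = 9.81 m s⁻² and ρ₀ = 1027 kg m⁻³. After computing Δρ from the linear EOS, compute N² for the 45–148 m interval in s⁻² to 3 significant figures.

ΔT = +0.6 K, ΔS = +1.49 psu (deep − shallow).
Δρ/ρ₀ = −αΔT + βΔS = -1.14 × 10⁻⁴ + 1.192 × 10⁻³ = 1.078 × 10⁻³, so Δρ ≈ 1.107 kg m⁻³.
N² = (g/ρ₀)·Δρ/Δz = g·(Δρ/ρ₀)/Δz = 9.81 × 1.078 × 10⁻³ / 103 = 1.0267 × 10⁻⁴ s⁻² ≈ 1.03 × 10⁻⁴ s⁻².

1.03 × 10⁻⁴ s⁻²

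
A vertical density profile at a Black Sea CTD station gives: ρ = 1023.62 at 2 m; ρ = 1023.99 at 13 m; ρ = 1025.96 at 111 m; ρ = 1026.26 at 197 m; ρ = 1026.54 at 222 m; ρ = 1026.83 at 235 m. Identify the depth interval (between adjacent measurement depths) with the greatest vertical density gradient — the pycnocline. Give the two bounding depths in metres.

2–13 m

Compute the density gradient over each adjacent pair:
  2–13 m: Δρ/Δz = 0.37/11 = 0.034 kg m⁻⁴
  13–111 m: Δρ/Δz = 1.97/98 = 0.020 kg m⁻⁴
  111–197 m: Δρ/Δz = 0.30/86 = 3.5 × 10⁻³ kg m⁻⁴
  197–222 m: Δρ/Δz = 0.28/25 = 0.011 kg m⁻⁴
  222–235 m: Δρ/Δz = 0.29/13 = 0.022 kg m⁻⁴
The largest gradient is in the 2–13 m interval — the pycnocline.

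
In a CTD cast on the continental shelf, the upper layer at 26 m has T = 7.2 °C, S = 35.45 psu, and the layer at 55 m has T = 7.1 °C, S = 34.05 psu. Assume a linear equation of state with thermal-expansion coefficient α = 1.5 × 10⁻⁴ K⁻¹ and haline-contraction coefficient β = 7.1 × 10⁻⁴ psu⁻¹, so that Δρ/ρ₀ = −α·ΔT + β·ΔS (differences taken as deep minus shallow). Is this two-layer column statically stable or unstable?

ΔT = 7.1 − 7.2 = -0.1 K and ΔS = 34.05 − 35.45 = -1.40 psu (deep − shallow).
−αΔT = 1.50 × 10⁻⁵; βΔS = -9.94 × 10⁻⁴; sum Δρ/ρ₀ = -9.79 × 10⁻⁴.
Δρ/ρ₀ < 0, so Δρ < 0: deeper water is lighter → statically unstable; the column would overturn.

unstable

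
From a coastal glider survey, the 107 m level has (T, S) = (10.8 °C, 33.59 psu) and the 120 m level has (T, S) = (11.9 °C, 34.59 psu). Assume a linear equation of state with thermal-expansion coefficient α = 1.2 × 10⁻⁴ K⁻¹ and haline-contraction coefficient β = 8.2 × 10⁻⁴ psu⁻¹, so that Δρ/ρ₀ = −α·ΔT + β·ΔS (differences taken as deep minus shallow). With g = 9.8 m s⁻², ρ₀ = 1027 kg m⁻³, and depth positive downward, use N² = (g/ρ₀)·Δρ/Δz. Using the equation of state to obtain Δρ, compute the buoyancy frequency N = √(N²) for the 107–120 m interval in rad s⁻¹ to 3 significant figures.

ΔT = +1.1 K, ΔS = +1.00 psu (deep − shallow).
Δρ/ρ₀ = −αΔT + βΔS = -1.32 × 10⁻⁴ + 8.20 × 10⁻⁴ = 6.88 × 10⁻⁴, so Δρ ≈ 0.7066 kg m⁻³.
N² = (g/ρ₀)·Δρ/Δz = g·(Δρ/ρ₀)/Δz = 9.8 × 6.88 × 10⁻⁴ / 13 = 5.1865 × 10⁻⁴ s⁻².
N = √(5.1865 × 10⁻⁴) = 0.022774 rad s⁻¹ ≈ 0.0228 rad s⁻¹.

0.0228 rad s⁻¹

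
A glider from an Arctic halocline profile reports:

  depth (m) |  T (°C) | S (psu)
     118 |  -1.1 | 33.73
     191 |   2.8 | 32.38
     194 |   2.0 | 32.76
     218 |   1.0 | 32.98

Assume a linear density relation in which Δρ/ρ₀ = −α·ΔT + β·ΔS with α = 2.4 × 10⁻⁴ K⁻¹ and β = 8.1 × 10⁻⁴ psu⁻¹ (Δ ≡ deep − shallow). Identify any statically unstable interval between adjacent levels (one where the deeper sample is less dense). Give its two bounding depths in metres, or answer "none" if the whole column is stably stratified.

118–191 m

Evaluate Δρ/ρ₀ = −αΔT + βΔS across each adjacent pair:
  118–191 m: −αΔT+βΔS = −(2.4 × 10⁻⁴)(+3.9)+(8.1 × 10⁻⁴)(-1.35) = -2.0 × 10⁻³ → UNSTABLE
  191–194 m: −αΔT+βΔS = −(2.4 × 10⁻⁴)(-0.8)+(8.1 × 10⁻⁴)(+0.38) = 5.0 × 10⁻⁴ → stable
  194–218 m: −αΔT+βΔS = −(2.4 × 10⁻⁴)(-1.0)+(8.1 × 10⁻⁴)(+0.22) = 4.2 × 10⁻⁴ → stable
The 118–191 m interval has Δρ < 0: lighter water underlies denser water.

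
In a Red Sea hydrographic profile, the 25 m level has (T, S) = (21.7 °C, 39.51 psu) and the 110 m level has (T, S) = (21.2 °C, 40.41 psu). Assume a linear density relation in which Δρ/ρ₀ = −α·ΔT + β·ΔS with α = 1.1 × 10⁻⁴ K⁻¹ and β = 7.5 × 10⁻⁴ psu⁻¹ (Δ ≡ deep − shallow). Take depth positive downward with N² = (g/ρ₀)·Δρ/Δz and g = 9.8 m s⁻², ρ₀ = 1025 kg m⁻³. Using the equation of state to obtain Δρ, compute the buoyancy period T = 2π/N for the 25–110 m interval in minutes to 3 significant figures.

11.4 min

ΔT = -0.5 K, ΔS = +0.90 psu (deep − shallow).
Δρ/ρ₀ = −αΔT + βΔS = 5.50 × 10⁻⁵ + 6.75 × 10⁻⁴ = 7.30 × 10⁻⁴, so Δρ ≈ 0.7483 kg m⁻³.
N² = (g/ρ₀)·Δρ/Δz = g·(Δρ/ρ₀)/Δz = 9.8 × 7.30 × 10⁻⁴ / 85 = 8.4165 × 10⁻⁵ s⁻².
N = √(8.4165 × 10⁻⁵) = 9.1741 × 10⁻³ rad s⁻¹ → T = 2π/N = 684.88 s = 11.415 min ≈ 11.4 min.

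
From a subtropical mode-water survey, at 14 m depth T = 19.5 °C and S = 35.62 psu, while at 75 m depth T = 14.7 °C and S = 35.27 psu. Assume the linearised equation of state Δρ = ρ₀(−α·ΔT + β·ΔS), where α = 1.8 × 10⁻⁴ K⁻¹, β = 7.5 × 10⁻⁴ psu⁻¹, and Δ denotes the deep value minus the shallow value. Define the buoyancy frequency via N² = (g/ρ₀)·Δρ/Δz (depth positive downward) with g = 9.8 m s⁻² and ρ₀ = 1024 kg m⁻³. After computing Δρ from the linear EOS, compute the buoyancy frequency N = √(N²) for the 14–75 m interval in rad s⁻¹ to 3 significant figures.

ΔT = -4.8 K, ΔS = -0.35 psu (deep − shallow).
Δρ/ρ₀ = −αΔT + βΔS = 8.64 × 10⁻⁴ − 2.625 × 10⁻⁴ = 6.015 × 10⁻⁴, so Δρ ≈ 0.6159 kg m⁻³.
N² = (g/ρ₀)·Δρ/Δz = g·(Δρ/ρ₀)/Δz = 9.8 × 6.015 × 10⁻⁴ / 61 = 9.6634 × 10⁻⁵ s⁻².
N = √(9.6634 × 10⁻⁵) = 9.8303 × 10⁻³ rad s⁻¹ ≈ 9.83 × 10⁻³ rad s⁻¹.

9.83 × 10⁻³ rad s⁻¹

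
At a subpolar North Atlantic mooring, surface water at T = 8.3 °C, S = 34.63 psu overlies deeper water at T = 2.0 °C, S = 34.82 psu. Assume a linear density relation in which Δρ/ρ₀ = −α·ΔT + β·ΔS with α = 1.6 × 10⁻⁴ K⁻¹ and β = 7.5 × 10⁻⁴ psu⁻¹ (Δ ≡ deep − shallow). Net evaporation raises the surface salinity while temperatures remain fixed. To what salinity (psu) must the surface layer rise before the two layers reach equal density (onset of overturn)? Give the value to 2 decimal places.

Neutral buoyancy requires −α(T_deep − T_surf) + β(S_deep − S_surf′) = 0.
S_surf′ = S_deep − (α/β)·ΔT = 34.82 − (1.6 × 10⁻⁴/7.5 × 10⁻⁴)·(-6.3) = 36.1640 psu.
Increase required: 36.1640 − 34.63 = 1.5340 psu.

36.16 psu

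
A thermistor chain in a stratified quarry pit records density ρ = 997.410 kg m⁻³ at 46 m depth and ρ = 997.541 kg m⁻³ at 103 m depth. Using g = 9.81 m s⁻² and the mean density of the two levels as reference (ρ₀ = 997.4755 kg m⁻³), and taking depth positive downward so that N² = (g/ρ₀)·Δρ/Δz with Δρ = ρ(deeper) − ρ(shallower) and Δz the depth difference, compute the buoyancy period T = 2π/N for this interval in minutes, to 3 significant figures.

22.0 min

Δρ = 997.541 − 997.410 = 0.131 kg m⁻³ over Δz = 103 − 46 = 57 m.
N² = (9.81/997.4755) × (0.131/57) = 2.2603 × 10⁻⁵ s⁻².
N = √(2.2603 × 10⁻⁵) = 4.7543 × 10⁻³ rad s⁻¹, so T = 2π/N = 1.3216 × 10³ s = 22.027 min ≈ 22.0 min.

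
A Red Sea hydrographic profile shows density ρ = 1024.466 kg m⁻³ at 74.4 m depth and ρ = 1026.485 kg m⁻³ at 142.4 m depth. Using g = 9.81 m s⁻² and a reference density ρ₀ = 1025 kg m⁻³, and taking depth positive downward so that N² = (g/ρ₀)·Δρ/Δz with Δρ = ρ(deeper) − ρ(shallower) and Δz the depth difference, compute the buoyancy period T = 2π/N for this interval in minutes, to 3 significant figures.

Δρ = 1026.485 − 1024.466 = 2.019 kg m⁻³ over Δz = 142.4 − 74.4 = 68 m.
N² = (9.81/1025) × (2.019/68) = 2.8417 × 10⁻⁴ s⁻².
N = √(2.8417 × 10⁻⁴) = 0.016857 rad s⁻¹, so T = 2π/N = 372.73 s = 6.2122 min ≈ 6.21 min.
Since Δρ > 0 the layer is stably stratified.

6.21 min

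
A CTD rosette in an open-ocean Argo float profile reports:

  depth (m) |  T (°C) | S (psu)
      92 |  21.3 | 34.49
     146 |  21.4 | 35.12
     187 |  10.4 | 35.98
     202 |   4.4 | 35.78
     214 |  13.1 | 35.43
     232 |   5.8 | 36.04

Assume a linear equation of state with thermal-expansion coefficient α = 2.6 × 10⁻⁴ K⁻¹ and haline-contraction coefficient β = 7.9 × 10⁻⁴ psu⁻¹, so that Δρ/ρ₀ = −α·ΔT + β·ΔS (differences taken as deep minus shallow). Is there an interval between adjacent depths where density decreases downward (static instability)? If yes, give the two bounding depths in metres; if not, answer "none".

Evaluate Δρ/ρ₀ = −αΔT + βΔS across each adjacent pair:
  92–146 m: −αΔT+βΔS = −(2.6 × 10⁻⁴)(+0.1)+(7.9 × 10⁻⁴)(+0.63) = 4.7 × 10⁻⁴ → stable
  146–187 m: −αΔT+βΔS = −(2.6 × 10⁻⁴)(-11.0)+(7.9 × 10⁻⁴)(+0.86) = 3.5 × 10⁻³ → stable
  187–202 m: −αΔT+βΔS = −(2.6 × 10⁻⁴)(-6.0)+(7.9 × 10⁻⁴)(-0.20) = 1.4 × 10⁻³ → stable
  202–214 m: −αΔT+βΔS = −(2.6 × 10⁻⁴)(+8.7)+(7.9 × 10⁻⁴)(-0.35) = -2.5 × 10⁻³ → UNSTABLE
  214–232 m: −αΔT+βΔS = −(2.6 × 10⁻⁴)(-7.3)+(7.9 × 10⁻⁴)(+0.61) = 2.4 × 10⁻³ → stable
The 202–214 m interval has Δρ < 0: lighter water underlies denser water.

202–214 m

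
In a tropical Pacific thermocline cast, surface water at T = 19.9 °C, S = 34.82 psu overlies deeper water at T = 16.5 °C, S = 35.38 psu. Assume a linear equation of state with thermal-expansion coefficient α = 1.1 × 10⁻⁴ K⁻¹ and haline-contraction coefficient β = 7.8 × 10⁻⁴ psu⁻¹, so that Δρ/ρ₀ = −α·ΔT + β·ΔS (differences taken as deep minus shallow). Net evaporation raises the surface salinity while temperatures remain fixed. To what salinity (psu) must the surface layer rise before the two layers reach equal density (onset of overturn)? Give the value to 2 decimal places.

Neutral buoyancy requires −α(T_deep − T_surf) + β(S_deep − S_surf′) = 0.
S_surf′ = S_deep − (α/β)·ΔT = 35.38 − (1.1 × 10⁻⁴/7.8 × 10⁻⁴)·(-3.4) = 35.8595 psu.
Increase required: 35.8595 − 34.82 = 1.0395 psu.

35.86 psu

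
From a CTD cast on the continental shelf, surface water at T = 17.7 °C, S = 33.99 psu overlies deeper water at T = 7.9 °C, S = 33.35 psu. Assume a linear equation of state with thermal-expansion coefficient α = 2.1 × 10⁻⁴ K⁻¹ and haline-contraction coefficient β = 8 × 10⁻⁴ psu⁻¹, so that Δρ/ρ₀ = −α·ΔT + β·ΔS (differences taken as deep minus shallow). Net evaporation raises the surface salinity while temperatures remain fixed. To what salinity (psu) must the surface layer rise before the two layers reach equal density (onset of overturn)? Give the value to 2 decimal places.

35.92 psu

Neutral buoyancy requires −α(T_deep − T_surf) + β(S_deep − S_surf′) = 0.
S_surf′ = S_deep − (α/β)·ΔT = 33.35 − (2.1 × 10⁻⁴/8 × 10⁻⁴)·(-9.8) = 35.9225 psu.
Increase required: 35.9225 − 33.99 = 1.9325 psu.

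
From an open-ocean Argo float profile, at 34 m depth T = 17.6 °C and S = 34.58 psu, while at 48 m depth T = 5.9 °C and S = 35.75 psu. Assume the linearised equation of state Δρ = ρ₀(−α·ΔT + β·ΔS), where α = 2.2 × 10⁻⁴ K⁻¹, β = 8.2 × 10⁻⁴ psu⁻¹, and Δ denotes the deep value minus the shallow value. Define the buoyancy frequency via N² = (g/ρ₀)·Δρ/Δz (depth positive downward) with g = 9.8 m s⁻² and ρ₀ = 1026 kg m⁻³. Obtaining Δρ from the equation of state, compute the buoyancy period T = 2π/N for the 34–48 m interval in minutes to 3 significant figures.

ΔT = -11.7 K, ΔS = +1.17 psu (deep − shallow).
Δρ/ρ₀ = −αΔT + βΔS = 2.574 × 10⁻³ + 9.594 × 10⁻⁴ = 3.5334 × 10⁻³, so Δρ ≈ 3.625 kg m⁻³.
N² = (g/ρ₀)·Δρ/Δz = g·(Δρ/ρ₀)/Δz = 9.8 × 3.5334 × 10⁻³ / 14 = 2.4734 × 10⁻³ s⁻².
N = √(2.4734 × 10⁻³) = 0.049733 rad s⁻¹ → T = 2π/N = 126.34 s = 2.1057 min ≈ 2.11 min.

2.11 min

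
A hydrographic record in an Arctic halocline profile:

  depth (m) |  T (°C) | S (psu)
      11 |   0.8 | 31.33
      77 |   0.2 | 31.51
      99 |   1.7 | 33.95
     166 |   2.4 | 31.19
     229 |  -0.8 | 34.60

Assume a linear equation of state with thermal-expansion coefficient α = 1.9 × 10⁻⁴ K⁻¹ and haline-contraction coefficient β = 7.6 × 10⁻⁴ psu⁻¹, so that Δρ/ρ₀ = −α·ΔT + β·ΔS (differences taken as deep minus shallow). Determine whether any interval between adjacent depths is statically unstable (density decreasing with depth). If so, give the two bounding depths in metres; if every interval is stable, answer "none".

99–166 m

Evaluate Δρ/ρ₀ = −αΔT + βΔS across each adjacent pair:
  11–77 m: −αΔT+βΔS = −(1.9 × 10⁻⁴)(-0.6)+(7.6 × 10⁻⁴)(+0.18) = 2.5 × 10⁻⁴ → stable
  77–99 m: −αΔT+βΔS = −(1.9 × 10⁻⁴)(+1.5)+(7.6 × 10⁻⁴)(+2.44) = 1.6 × 10⁻³ → stable
  99–166 m: −αΔT+βΔS = −(1.9 × 10⁻⁴)(+0.7)+(7.6 × 10⁻⁴)(-2.76) = -2.2 × 10⁻³ → UNSTABLE
  166–229 m: −αΔT+βΔS = −(1.9 × 10⁻⁴)(-3.2)+(7.6 × 10⁻⁴)(+3.41) = 3.2 × 10⁻³ → stable
The 99–166 m interval has Δρ < 0: lighter water underlies denser water.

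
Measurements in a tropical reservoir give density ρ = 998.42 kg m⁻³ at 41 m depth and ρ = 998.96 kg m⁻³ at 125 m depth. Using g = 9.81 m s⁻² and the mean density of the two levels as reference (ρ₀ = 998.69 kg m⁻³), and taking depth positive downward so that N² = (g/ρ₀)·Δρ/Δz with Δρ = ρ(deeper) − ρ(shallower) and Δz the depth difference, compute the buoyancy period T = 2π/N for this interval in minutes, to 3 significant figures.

13.2 min

Δρ = 998.96 − 998.42 = 0.54 kg m⁻³ over Δz = 125 − 41 = 84 m.
N² = (9.81/998.69) × (0.54/84) = 6.3147 × 10⁻⁵ s⁻².
N = √(6.3147 × 10⁻⁵) = 7.9465 × 10⁻³ rad s⁻¹, so T = 2π/N = 790.69 s = 13.178 min ≈ 13.2 min.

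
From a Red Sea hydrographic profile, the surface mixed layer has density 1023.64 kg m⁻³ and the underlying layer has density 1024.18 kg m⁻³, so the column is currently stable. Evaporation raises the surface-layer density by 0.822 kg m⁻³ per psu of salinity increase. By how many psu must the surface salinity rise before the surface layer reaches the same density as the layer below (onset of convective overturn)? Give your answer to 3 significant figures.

0.657 psu

Density deficit of the surface layer: 1024.18 − 1023.64 = 0.54 kg m⁻³.
Required change = 0.54 / 0.822 = 0.657 psu.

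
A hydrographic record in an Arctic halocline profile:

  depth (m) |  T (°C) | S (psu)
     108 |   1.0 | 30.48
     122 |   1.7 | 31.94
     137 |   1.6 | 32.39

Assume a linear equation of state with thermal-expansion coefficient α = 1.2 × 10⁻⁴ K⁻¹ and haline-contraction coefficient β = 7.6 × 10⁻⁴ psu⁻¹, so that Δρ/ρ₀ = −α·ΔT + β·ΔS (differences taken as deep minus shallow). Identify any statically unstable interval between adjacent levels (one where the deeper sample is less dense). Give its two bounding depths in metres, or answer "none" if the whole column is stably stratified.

Evaluate Δρ/ρ₀ = −αΔT + βΔS across each adjacent pair:
  108–122 m: −αΔT+βΔS = −(1.2 × 10⁻⁴)(+0.7)+(7.6 × 10⁻⁴)(+1.46) = 1.0 × 10⁻³ → stable
  122–137 m: −αΔT+βΔS = −(1.2 × 10⁻⁴)(-0.1)+(7.6 × 10⁻⁴)(+0.45) = 3.5 × 10⁻⁴ → stable
Every interval has Δρ > 0: the column is stably stratified throughout.

none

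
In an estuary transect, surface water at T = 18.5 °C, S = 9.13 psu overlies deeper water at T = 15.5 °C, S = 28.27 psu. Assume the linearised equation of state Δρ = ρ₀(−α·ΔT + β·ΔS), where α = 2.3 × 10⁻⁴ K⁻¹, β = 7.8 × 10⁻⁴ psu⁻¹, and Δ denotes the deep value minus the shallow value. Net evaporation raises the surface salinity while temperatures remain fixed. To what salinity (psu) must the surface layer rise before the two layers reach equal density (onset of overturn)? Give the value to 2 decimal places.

29.15 psu

Neutral buoyancy requires −α(T_deep − T_surf) + β(S_deep − S_surf′) = 0.
S_surf′ = S_deep − (α/β)·ΔT = 28.27 − (2.3 × 10⁻⁴/7.8 × 10⁻⁴)·(-3.0) = 29.1546 psu.
Increase required: 29.1546 − 9.13 = 20.0246 psu.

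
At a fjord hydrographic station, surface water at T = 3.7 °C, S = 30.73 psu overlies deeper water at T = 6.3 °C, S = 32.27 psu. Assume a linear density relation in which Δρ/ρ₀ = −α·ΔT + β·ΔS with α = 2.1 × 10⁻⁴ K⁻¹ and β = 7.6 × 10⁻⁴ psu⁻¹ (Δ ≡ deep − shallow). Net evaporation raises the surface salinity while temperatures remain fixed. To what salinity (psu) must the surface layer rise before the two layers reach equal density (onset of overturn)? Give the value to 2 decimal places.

Neutral buoyancy requires −α(T_deep − T_surf) + β(S_deep − S_surf′) = 0.
S_surf′ = S_deep − (α/β)·ΔT = 32.27 − (2.1 × 10⁻⁴/7.6 × 10⁻⁴)·(+2.6) = 31.5516 psu.
Increase required: 31.5516 − 30.73 = 0.8216 psu.

31.55 psu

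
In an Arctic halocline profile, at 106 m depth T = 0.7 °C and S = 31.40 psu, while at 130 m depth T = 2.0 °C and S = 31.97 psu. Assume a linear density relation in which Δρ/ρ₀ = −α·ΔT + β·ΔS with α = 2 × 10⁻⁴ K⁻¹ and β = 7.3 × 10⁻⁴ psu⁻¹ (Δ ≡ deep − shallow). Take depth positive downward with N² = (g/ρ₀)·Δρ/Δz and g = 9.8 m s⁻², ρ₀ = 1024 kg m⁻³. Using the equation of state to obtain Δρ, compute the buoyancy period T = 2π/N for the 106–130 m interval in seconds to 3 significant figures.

ΔT = +1.3 K, ΔS = +0.57 psu (deep − shallow).
Δρ/ρ₀ = −αΔT + βΔS = -2.60 × 10⁻⁴ + 4.161 × 10⁻⁴ = 1.561 × 10⁻⁴, so Δρ ≈ 0.1598 kg m⁻³.
N² = (g/ρ₀)·Δρ/Δz = g·(Δρ/ρ₀)/Δz = 9.8 × 1.561 × 10⁻⁴ / 24 = 6.3741 × 10⁻⁵ s⁻².
N = √(6.3741 × 10⁻⁵) = 7.9838 × 10⁻³ rad s⁻¹ → T = 2π/N = 786.99 s ≈ 787 s.

787 s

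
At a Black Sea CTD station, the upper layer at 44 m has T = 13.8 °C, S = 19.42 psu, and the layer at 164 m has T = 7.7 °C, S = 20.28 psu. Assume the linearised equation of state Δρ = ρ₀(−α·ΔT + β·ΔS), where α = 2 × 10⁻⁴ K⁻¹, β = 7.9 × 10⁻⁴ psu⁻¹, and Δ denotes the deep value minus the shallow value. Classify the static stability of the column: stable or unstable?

stable

ΔT = 7.7 − 13.8 = -6.1 K and ΔS = 20.28 − 19.42 = +0.86 psu (deep − shallow).
−αΔT = 1.22 × 10⁻³; βΔS = 6.794 × 10⁻⁴; sum Δρ/ρ₀ = 1.8994 × 10⁻³.
Δρ/ρ₀ > 0, so Δρ > 0: deeper water is denser → statically stable.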